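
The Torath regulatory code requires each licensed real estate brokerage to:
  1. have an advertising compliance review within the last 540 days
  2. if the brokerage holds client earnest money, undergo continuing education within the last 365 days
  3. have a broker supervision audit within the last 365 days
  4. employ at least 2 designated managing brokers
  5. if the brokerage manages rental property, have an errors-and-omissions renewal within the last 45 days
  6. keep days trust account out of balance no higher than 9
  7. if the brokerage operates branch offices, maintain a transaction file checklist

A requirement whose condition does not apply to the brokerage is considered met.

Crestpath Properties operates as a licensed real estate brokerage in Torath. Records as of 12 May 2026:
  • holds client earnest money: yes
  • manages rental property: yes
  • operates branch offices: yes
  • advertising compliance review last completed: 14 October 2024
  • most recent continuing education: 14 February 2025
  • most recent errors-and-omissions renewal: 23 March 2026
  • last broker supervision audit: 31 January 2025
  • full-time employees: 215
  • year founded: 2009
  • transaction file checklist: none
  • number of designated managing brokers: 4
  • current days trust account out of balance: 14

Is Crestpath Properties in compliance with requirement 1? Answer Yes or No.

1. advertising compliance review 575 days ago vs limit 540 → not met

No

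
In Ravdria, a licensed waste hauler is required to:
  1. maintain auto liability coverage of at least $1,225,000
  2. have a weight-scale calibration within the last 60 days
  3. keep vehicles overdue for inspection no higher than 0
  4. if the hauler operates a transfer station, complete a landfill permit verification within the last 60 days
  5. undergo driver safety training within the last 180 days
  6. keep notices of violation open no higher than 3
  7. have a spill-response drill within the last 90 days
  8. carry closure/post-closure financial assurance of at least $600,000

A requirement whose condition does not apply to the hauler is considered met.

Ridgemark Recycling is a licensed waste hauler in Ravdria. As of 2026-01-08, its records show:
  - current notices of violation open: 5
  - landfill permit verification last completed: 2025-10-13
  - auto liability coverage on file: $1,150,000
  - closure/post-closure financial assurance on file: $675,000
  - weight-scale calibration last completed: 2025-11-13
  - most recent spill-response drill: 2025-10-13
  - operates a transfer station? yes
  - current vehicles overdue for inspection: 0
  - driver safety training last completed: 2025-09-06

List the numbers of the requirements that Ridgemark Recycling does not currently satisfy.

1, 4, 6

1. auto liability coverage $1,150,000 < $1,225,000 → not met
2. weight-scale calibration 56 days ago vs limit 60 → met
3. vehicles overdue for inspection 0 ≤ 0 → met
4. condition 'operates a transfer station' holds; landfill permit verification 87 days ago vs limit 60 → not met
5. driver safety training 124 days ago vs limit 180 → met
6. notices of violation open 5 > 3 → not met
7. spill-response drill 87 days ago vs limit 90 → met
8. closure/post-closure financial assurance $675,000 ≥ $600,000 → met
Not met: 1, 4, 6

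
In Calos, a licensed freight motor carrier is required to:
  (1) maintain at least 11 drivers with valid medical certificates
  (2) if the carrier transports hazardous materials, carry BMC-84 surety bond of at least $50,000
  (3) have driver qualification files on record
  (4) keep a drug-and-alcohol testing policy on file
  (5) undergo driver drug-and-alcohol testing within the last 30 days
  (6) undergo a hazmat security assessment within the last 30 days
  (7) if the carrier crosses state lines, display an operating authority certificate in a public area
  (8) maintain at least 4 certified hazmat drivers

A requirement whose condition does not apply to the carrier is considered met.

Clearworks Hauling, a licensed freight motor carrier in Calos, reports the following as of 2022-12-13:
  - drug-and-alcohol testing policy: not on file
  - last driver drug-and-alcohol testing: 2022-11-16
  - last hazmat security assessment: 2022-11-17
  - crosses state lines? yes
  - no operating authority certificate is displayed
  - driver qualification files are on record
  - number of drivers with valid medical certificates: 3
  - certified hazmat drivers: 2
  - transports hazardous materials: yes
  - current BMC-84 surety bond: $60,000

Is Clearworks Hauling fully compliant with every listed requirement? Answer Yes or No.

1. drivers with valid medical certificates 3 < 11 → not met
2. condition 'transports hazardous materials' holds; BMC-84 surety bond $60,000 ≥ $50,000 → met
3. driver qualification files present → met
4. drug-and-alcohol testing policy absent → not met
5. driver drug-and-alcohol testing 27 days ago vs limit 30 → met
6. hazmat security assessment 26 days ago vs limit 30 → met
7. condition 'crosses state lines' holds; operating authority certificate absent → not met
8. certified hazmat drivers 2 < 4 → not met
Not met: 1, 4, 7, 8

No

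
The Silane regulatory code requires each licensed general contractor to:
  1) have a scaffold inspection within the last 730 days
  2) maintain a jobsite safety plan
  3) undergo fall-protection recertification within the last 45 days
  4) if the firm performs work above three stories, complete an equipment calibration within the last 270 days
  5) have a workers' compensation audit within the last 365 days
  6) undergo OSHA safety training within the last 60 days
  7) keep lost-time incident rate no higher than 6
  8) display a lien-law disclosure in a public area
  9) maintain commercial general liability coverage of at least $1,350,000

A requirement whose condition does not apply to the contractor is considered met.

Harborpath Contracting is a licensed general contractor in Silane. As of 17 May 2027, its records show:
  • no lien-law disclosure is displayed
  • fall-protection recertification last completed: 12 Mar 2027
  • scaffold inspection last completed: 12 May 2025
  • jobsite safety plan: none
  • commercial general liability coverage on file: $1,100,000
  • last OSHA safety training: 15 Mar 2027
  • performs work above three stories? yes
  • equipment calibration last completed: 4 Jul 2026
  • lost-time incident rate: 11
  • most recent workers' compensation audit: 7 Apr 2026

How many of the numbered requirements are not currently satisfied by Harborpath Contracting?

1. scaffold inspection 735 days ago vs limit 730 → not met
2. jobsite safety plan absent → not met
3. fall-protection recertification 66 days ago vs limit 45 → not met
4. condition 'performs work above three stories' holds; equipment calibration 317 days ago vs limit 270 → not met
5. workers' compensation audit 405 days ago vs limit 365 → not met
6. OSHA safety training 63 days ago vs limit 60 → not met
7. lost-time incident rate 11 > 6 → not met
8. lien-law disclosure absent → not met
9. commercial general liability coverage $1,100,000 < $1,350,000 → not met
Not met: 9 of 9

9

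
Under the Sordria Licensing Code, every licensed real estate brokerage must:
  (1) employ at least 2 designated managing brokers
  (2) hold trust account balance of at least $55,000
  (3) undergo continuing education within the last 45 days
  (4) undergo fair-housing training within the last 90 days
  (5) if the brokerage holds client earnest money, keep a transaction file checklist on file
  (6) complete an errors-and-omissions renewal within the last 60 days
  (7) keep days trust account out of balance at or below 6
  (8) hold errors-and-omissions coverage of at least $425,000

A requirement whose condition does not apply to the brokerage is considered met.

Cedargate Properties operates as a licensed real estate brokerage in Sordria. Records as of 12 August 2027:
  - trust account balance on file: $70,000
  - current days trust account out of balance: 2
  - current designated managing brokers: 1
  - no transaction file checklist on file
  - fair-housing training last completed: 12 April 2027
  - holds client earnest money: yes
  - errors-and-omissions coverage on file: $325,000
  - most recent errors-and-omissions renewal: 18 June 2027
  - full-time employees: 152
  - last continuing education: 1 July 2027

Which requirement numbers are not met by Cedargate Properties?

1, 4, 5, 8

1. designated managing brokers 1 < 2 → not met
2. trust account balance $70,000 ≥ $55,000 → met
3. continuing education 42 days ago vs limit 45 → met
4. fair-housing training 122 days ago vs limit 90 → not met
5. condition 'holds client earnest money' holds; transaction file checklist absent → not met
6. errors-and-omissions renewal 55 days ago vs limit 60 → met
7. days trust account out of balance 2 ≤ 6 → met
8. errors-and-omissions coverage $325,000 < $425,000 → not met
Not met: 1, 4, 5, 8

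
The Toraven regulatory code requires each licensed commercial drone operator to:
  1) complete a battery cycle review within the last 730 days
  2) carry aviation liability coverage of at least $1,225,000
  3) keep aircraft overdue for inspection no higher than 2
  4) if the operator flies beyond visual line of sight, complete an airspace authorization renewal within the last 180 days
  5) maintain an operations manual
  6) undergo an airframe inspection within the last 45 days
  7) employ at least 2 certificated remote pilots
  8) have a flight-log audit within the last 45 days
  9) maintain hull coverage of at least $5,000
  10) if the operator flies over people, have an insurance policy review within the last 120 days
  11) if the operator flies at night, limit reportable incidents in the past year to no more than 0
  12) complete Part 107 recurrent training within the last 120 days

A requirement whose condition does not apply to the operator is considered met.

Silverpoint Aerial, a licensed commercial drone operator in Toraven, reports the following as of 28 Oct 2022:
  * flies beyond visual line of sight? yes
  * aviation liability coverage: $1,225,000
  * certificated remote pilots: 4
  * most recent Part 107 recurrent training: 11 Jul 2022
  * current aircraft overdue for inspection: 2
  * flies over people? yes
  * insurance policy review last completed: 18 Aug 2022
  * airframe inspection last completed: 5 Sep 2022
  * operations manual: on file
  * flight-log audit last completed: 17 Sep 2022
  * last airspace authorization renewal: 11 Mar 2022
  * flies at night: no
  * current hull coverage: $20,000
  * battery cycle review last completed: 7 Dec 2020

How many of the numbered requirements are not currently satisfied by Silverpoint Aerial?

1. battery cycle review 690 days ago vs limit 730 → met
2. aviation liability coverage $1,225,000 ≥ $1,225,000 → met
3. aircraft overdue for inspection 2 ≤ 2 → met
4. condition 'flies beyond visual line of sight' holds; airspace authorization renewal 231 days ago vs limit 180 → not met
5. operations manual present → met
6. airframe inspection 53 days ago vs limit 45 → not met
7. certificated remote pilots 4 ≥ 2 → met
8. flight-log audit 41 days ago vs limit 45 → met
9. hull coverage $20,000 ≥ $5,000 → met
10. condition 'flies over people' holds; insurance policy review 71 days ago vs limit 120 → met
11. condition 'flies at night' does not hold → requirement n/a → met
12. Part 107 recurrent training 109 days ago vs limit 120 → met
Not met: 2 of 12

2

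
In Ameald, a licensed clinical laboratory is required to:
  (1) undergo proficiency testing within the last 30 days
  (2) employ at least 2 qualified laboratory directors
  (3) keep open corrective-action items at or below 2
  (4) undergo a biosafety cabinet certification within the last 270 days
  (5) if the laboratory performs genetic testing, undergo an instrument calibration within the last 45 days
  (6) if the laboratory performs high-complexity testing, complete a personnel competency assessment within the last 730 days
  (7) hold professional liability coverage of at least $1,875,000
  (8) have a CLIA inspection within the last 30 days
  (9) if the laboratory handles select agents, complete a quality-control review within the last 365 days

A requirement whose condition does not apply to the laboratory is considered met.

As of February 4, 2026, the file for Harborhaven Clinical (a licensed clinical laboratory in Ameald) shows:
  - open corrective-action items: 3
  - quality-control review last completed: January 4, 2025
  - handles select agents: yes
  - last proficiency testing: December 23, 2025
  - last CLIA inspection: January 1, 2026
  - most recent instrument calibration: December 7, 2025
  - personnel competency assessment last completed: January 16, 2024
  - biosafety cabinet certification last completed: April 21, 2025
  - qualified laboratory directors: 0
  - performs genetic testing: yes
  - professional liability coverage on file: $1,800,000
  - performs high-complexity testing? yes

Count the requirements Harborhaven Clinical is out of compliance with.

9

1. proficiency testing 43 days ago vs limit 30 → not met
2. qualified laboratory directors 0 < 2 → not met
3. open corrective-action items 3 > 2 → not met
4. biosafety cabinet certification 289 days ago vs limit 270 → not met
5. condition 'performs genetic testing' holds; instrument calibration 59 days ago vs limit 45 → not met
6. condition 'performs high-complexity testing' holds; personnel competency assessment 750 days ago vs limit 730 → not met
7. professional liability coverage $1,800,000 < $1,875,000 → not met
8. CLIA inspection 34 days ago vs limit 30 → not met
9. condition 'handles select agents' holds; quality-control review 396 days ago vs limit 365 → not met
Not met: 9 of 9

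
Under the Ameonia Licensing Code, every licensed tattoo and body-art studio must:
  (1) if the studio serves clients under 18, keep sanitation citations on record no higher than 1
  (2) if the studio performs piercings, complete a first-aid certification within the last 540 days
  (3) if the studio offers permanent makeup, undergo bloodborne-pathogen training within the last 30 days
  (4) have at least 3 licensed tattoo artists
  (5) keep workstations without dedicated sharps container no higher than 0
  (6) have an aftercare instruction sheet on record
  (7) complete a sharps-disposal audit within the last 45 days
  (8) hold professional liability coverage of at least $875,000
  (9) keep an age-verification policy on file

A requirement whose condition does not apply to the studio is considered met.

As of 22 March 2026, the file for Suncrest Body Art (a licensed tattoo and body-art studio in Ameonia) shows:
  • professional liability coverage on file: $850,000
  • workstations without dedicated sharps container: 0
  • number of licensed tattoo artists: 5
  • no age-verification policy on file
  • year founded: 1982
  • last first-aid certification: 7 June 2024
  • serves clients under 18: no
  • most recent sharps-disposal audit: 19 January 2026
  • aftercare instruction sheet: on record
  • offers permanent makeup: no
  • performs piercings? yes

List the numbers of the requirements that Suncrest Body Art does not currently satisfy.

2, 7, 8, 9

1. condition 'serves clients under 18' does not hold → requirement n/a → met
2. condition 'performs piercings' holds; first-aid certification 653 days ago vs limit 540 → not met
3. condition 'offers permanent makeup' does not hold → requirement n/a → met
4. licensed tattoo artists 5 ≥ 3 → met
5. workstations without dedicated sharps container 0 ≤ 0 → met
6. aftercare instruction sheet present → met
7. sharps-disposal audit 62 days ago vs limit 45 → not met
8. professional liability coverage $850,000 < $875,000 → not met
9. age-verification policy absent → not met
Not met: 2, 7, 8, 9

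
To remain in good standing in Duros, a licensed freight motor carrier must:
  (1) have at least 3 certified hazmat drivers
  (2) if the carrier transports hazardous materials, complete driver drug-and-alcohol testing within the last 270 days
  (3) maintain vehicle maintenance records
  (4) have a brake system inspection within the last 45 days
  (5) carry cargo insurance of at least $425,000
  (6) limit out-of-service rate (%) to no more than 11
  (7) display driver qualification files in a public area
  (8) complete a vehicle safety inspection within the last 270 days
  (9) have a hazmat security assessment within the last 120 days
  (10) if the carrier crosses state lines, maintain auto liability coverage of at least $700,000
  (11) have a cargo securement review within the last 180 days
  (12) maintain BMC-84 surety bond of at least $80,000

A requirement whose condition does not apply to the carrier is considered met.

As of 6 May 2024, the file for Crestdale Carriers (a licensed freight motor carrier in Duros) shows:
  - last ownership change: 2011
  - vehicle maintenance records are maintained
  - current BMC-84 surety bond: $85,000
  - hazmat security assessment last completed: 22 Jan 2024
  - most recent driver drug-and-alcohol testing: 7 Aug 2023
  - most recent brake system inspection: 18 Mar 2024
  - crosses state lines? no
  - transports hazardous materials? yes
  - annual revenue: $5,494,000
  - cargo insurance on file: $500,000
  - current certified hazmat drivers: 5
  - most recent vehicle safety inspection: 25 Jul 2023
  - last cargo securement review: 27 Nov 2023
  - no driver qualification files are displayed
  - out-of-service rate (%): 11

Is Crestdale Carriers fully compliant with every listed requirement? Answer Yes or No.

No

1. certified hazmat drivers 5 ≥ 3 → met
2. condition 'transports hazardous materials' holds; driver drug-and-alcohol testing 273 days ago vs limit 270 → not met
3. vehicle maintenance records present → met
4. brake system inspection 49 days ago vs limit 45 → not met
5. cargo insurance $500,000 ≥ $425,000 → met
6. out-of-service rate (%) 11 ≤ 11 → met
7. driver qualification files absent → not met
8. vehicle safety inspection 286 days ago vs limit 270 → not met
9. hazmat security assessment 105 days ago vs limit 120 → met
10. condition 'crosses state lines' does not hold → requirement n/a → met
11. cargo securement review 161 days ago vs limit 180 → met
12. BMC-84 surety bond $85,000 ≥ $80,000 → met
Not met: 2, 4, 7, 8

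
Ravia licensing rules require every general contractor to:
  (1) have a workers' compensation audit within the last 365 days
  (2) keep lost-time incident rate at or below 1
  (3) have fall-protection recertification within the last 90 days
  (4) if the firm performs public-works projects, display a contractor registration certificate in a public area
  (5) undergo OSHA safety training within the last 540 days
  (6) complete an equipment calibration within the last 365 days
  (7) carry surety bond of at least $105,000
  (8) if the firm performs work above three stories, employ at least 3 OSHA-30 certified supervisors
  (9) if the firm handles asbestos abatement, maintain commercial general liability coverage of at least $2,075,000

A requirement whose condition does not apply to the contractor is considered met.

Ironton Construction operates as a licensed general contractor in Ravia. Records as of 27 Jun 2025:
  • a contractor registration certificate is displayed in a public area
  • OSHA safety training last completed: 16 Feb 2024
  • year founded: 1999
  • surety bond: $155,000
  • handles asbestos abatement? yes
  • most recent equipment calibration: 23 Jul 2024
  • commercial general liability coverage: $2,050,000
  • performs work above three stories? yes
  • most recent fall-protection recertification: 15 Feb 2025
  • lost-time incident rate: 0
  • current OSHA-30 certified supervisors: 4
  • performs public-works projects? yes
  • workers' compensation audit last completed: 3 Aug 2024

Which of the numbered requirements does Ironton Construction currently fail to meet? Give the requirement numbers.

1. workers' compensation audit 328 days ago vs limit 365 → met
2. lost-time incident rate 0 ≤ 1 → met
3. fall-protection recertification 132 days ago vs limit 90 → not met
4. condition 'performs public-works projects' holds; contractor registration certificate present → met
5. OSHA safety training 497 days ago vs limit 540 → met
6. equipment calibration 339 days ago vs limit 365 → met
7. surety bond $155,000 ≥ $105,000 → met
8. condition 'performs work above three stories' holds; OSHA-30 certified supervisors 4 ≥ 3 → met
9. condition 'handles asbestos abatement' holds; commercial general liability coverage $2,050,000 < $2,075,000 → not met
Not met: 3, 9

3, 9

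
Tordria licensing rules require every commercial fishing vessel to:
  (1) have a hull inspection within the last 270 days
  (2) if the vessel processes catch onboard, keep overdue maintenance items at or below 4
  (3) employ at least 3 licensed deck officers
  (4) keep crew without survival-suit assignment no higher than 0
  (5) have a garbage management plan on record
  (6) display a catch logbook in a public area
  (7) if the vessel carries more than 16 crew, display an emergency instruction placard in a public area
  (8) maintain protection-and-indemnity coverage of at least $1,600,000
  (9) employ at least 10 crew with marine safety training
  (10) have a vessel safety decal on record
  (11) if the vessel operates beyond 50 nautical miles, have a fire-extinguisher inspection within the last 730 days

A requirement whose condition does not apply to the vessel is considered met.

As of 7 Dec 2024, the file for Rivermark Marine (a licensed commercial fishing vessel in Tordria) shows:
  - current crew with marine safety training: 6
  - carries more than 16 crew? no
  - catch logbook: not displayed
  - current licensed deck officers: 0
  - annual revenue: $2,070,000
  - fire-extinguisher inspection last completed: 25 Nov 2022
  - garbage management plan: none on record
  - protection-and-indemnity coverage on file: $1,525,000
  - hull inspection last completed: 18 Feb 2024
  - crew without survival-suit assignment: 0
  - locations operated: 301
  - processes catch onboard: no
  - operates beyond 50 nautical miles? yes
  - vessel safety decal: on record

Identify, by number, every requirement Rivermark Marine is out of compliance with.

1. hull inspection 293 days ago vs limit 270 → not met
2. condition 'processes catch onboard' does not hold → requirement n/a → met
3. licensed deck officers 0 < 3 → not met
4. crew without survival-suit assignment 0 ≤ 0 → met
5. garbage management plan absent → not met
6. catch logbook absent → not met
7. condition 'carries more than 16 crew' does not hold → requirement n/a → met
8. protection-and-indemnity coverage $1,525,000 < $1,600,000 → not met
9. crew with marine safety training 6 < 10 → not met
10. vessel safety decal present → met
11. condition 'operates beyond 50 nautical miles' holds; fire-extinguisher inspection 743 days ago vs limit 730 → not met
Not met: 1, 3, 5, 6, 8, 9, 11

1, 3, 5, 6, 8, 9, 11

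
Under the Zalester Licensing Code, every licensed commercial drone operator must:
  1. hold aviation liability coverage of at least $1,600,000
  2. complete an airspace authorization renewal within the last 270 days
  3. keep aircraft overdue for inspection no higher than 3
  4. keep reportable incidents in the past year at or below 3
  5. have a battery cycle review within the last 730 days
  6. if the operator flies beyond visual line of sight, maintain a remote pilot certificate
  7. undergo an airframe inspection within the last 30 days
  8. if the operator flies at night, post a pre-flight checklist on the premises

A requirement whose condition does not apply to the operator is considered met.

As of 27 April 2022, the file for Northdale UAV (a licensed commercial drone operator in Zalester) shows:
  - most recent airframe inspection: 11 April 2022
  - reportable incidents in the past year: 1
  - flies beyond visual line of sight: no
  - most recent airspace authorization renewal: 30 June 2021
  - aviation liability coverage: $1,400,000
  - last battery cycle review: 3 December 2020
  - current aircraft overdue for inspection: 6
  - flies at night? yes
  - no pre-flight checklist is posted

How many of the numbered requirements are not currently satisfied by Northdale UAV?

4

1. aviation liability coverage $1,400,000 < $1,600,000 → not met
2. airspace authorization renewal 301 days ago vs limit 270 → not met
3. aircraft overdue for inspection 6 > 3 → not met
4. reportable incidents in the past year 1 ≤ 3 → met
5. battery cycle review 510 days ago vs limit 730 → met
6. condition 'flies beyond visual line of sight' does not hold → requirement n/a → met
7. airframe inspection 16 days ago vs limit 30 → met
8. condition 'flies at night' holds; pre-flight checklist absent → not met
Not met: 4 of 8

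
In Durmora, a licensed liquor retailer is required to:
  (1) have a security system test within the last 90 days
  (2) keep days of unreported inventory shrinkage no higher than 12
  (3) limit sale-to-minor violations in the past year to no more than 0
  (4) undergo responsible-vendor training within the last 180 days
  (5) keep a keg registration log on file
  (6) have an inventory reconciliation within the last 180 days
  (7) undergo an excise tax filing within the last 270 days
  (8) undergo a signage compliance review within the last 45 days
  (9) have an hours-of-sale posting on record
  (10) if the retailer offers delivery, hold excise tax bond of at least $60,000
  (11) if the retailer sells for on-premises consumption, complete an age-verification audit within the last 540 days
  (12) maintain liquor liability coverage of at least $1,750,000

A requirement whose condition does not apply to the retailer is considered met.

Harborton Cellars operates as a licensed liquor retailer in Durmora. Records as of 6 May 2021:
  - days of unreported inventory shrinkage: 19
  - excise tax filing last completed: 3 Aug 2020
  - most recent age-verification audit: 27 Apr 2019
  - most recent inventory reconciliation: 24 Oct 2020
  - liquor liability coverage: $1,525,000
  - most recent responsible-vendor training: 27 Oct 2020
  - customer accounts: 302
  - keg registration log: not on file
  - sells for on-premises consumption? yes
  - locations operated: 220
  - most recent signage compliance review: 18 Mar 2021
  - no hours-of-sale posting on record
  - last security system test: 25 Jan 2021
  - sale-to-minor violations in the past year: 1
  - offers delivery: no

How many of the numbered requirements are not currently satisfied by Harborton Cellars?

1. security system test 101 days ago vs limit 90 → not met
2. days of unreported inventory shrinkage 19 > 12 → not met
3. sale-to-minor violations in the past year 1 > 0 → not met
4. responsible-vendor training 191 days ago vs limit 180 → not met
5. keg registration log absent → not met
6. inventory reconciliation 194 days ago vs limit 180 → not met
7. excise tax filing 276 days ago vs limit 270 → not met
8. signage compliance review 49 days ago vs limit 45 → not met
9. hours-of-sale posting absent → not met
10. condition 'offers delivery' does not hold → requirement n/a → met
11. condition 'sells for on-premises consumption' holds; age-verification audit 740 days ago vs limit 540 → not met
12. liquor liability coverage $1,525,000 < $1,750,000 → not met
Not met: 11 of 12

11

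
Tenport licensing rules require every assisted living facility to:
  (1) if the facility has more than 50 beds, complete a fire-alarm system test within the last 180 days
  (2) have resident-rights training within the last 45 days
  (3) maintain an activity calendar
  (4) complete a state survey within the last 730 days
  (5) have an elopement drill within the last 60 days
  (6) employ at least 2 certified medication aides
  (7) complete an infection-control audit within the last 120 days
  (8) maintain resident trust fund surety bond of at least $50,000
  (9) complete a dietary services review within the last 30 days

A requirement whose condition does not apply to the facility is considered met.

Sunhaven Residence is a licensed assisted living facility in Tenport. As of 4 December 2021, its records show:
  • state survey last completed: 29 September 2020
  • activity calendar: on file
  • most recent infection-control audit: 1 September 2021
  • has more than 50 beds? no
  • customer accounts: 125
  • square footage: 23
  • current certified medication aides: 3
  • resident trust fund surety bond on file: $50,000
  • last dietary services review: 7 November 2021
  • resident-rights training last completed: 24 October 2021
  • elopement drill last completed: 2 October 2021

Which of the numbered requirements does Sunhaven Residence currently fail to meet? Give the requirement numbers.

1. condition 'has more than 50 beds' does not hold → requirement n/a → met
2. resident-rights training 41 days ago vs limit 45 → met
3. activity calendar present → met
4. state survey 431 days ago vs limit 730 → met
5. elopement drill 63 days ago vs limit 60 → not met
6. certified medication aides 3 ≥ 2 → met
7. infection-control audit 94 days ago vs limit 120 → met
8. resident trust fund surety bond $50,000 ≥ $50,000 → met
9. dietary services review 27 days ago vs limit 30 → met
Not met: 5

5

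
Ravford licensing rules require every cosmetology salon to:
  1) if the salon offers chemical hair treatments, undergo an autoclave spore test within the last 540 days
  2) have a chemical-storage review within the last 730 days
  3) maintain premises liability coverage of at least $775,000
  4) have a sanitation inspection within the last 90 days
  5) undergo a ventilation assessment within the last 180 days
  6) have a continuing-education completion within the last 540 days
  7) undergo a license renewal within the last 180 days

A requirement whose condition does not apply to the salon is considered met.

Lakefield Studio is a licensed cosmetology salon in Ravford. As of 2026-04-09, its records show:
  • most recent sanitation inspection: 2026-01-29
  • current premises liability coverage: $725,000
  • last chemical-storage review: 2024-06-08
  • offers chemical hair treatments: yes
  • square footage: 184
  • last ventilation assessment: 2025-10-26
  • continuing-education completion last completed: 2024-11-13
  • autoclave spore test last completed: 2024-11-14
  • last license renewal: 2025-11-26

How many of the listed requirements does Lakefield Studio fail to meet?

1

1. condition 'offers chemical hair treatments' holds; autoclave spore test 511 days ago vs limit 540 → met
2. chemical-storage review 670 days ago vs limit 730 → met
3. premises liability coverage $725,000 < $775,000 → not met
4. sanitation inspection 70 days ago vs limit 90 → met
5. ventilation assessment 165 days ago vs limit 180 → met
6. continuing-education completion 512 days ago vs limit 540 → met
7. license renewal 134 days ago vs limit 180 → met
Not met: 1 of 7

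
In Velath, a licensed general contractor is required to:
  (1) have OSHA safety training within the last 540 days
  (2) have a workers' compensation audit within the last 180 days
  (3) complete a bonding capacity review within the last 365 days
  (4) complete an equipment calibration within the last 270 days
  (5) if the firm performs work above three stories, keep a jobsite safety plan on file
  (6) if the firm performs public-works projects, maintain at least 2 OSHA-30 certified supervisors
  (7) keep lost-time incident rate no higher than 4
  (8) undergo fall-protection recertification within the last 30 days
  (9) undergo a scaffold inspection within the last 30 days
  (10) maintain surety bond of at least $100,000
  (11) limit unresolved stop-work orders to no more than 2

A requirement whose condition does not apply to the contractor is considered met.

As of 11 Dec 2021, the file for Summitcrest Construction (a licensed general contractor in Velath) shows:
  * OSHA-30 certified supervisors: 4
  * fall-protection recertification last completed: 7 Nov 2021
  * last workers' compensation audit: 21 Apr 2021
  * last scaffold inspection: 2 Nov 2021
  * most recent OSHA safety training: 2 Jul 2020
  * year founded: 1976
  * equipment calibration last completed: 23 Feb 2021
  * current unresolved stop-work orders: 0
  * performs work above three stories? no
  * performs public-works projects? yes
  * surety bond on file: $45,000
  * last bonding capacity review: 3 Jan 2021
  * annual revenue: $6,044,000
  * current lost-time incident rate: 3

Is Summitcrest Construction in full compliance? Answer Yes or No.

1. OSHA safety training 527 days ago vs limit 540 → met
2. workers' compensation audit 234 days ago vs limit 180 → not met
3. bonding capacity review 342 days ago vs limit 365 → met
4. equipment calibration 291 days ago vs limit 270 → not met
5. condition 'performs work above three stories' does not hold → requirement n/a → met
6. condition 'performs public-works projects' holds; OSHA-30 certified supervisors 4 ≥ 2 → met
7. lost-time incident rate 3 ≤ 4 → met
8. fall-protection recertification 34 days ago vs limit 30 → not met
9. scaffold inspection 39 days ago vs limit 30 → not met
10. surety bond $45,000 < $100,000 → not met
11. unresolved stop-work orders 0 ≤ 2 → met
Not met: 2, 4, 8, 9, 10

No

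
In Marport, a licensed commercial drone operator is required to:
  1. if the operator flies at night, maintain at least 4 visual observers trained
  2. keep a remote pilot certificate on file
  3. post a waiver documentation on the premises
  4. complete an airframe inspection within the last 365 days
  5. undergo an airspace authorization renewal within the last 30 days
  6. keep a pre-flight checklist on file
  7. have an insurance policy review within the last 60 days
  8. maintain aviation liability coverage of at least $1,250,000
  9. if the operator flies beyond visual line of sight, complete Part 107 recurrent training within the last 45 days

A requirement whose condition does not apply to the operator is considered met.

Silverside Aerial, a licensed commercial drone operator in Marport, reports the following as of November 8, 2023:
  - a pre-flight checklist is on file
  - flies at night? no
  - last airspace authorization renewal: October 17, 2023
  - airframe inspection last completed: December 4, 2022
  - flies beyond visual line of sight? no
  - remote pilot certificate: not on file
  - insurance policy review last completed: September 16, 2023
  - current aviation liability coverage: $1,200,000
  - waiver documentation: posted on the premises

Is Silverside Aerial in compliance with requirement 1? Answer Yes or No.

Yes

1. condition 'flies at night' does not hold → requirement n/a → met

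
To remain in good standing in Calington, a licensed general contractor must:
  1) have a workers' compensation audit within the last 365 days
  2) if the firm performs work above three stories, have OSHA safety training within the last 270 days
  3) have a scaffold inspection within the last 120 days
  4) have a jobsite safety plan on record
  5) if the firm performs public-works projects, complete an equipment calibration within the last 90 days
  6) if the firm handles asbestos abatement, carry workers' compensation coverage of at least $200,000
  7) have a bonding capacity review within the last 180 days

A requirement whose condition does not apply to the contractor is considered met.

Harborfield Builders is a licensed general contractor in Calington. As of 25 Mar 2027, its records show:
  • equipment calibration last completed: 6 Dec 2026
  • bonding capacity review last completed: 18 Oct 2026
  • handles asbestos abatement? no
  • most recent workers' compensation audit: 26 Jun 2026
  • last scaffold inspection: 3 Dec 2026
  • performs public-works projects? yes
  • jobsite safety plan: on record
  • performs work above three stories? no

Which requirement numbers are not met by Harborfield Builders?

1. workers' compensation audit 272 days ago vs limit 365 → met
2. condition 'performs work above three stories' does not hold → requirement n/a → met
3. scaffold inspection 112 days ago vs limit 120 → met
4. jobsite safety plan present → met
5. condition 'performs public-works projects' holds; equipment calibration 109 days ago vs limit 90 → not met
6. condition 'handles asbestos abatement' does not hold → requirement n/a → met
7. bonding capacity review 158 days ago vs limit 180 → met
Not met: 5

5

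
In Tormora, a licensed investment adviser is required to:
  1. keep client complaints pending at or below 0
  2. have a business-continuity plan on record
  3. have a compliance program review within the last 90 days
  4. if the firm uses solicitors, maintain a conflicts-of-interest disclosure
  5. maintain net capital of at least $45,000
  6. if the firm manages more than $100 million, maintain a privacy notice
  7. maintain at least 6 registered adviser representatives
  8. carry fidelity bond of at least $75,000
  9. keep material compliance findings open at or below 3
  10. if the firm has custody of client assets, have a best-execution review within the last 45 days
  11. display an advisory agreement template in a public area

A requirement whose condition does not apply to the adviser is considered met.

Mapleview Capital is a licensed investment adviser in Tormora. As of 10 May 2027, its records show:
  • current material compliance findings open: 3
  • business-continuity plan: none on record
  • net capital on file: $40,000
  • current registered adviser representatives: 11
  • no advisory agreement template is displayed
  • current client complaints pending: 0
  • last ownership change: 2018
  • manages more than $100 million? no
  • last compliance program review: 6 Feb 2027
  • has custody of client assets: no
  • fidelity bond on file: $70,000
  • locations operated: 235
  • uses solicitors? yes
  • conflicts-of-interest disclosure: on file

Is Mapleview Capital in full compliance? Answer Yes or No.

No

1. client complaints pending 0 ≤ 0 → met
2. business-continuity plan absent → not met
3. compliance program review 93 days ago vs limit 90 → not met
4. condition 'uses solicitors' holds; conflicts-of-interest disclosure present → met
5. net capital $40,000 < $45,000 → not met
6. condition 'manages more than $100 million' does not hold → requirement n/a → met
7. registered adviser representatives 11 ≥ 6 → met
8. fidelity bond $70,000 < $75,000 → not met
9. material compliance findings open 3 ≤ 3 → met
10. condition 'has custody of client assets' does not hold → requirement n/a → met
11. advisory agreement template absent → not met
Not met: 2, 3, 5, 8, 11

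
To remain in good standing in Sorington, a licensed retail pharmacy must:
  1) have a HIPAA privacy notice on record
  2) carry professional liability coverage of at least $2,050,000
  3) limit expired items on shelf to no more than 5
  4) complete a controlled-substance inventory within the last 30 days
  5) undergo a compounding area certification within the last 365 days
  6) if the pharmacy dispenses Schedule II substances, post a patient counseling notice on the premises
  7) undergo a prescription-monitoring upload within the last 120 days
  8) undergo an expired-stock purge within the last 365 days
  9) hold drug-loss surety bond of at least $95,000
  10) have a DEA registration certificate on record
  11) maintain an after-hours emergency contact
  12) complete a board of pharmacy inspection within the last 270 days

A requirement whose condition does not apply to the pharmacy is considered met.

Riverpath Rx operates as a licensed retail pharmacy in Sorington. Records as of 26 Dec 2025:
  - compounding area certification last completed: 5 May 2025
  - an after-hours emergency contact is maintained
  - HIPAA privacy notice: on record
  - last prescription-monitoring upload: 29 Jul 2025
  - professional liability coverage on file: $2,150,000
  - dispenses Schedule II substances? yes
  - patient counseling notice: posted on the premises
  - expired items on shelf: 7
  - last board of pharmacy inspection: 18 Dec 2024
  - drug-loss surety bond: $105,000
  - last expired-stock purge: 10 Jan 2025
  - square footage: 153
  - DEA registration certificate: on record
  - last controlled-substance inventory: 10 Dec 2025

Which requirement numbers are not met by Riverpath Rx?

3, 7, 12

1. HIPAA privacy notice present → met
2. professional liability coverage $2,150,000 ≥ $2,050,000 → met
3. expired items on shelf 7 > 5 → not met
4. controlled-substance inventory 16 days ago vs limit 30 → met
5. compounding area certification 235 days ago vs limit 365 → met
6. condition 'dispenses Schedule II substances' holds; patient counseling notice present → met
7. prescription-monitoring upload 150 days ago vs limit 120 → not met
8. expired-stock purge 350 days ago vs limit 365 → met
9. drug-loss surety bond $105,000 ≥ $95,000 → met
10. DEA registration certificate present → met
11. after-hours emergency contact present → met
12. board of pharmacy inspection 373 days ago vs limit 270 → not met
Not met: 3, 7, 12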